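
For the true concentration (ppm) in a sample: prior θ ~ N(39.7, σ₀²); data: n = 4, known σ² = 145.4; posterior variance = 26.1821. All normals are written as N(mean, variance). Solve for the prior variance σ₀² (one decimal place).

For the Normal–Normal model with known σ², precisions add: τ_n = τ₀ + n/σ².
So 1/σ₀² = 1/26.1821 − 4/145.4 = 0.038194 − 0.027510 = 0.010684.
Hence σ₀² = 1/0.010684 ≈ 93.6.

σ₀² = 93.6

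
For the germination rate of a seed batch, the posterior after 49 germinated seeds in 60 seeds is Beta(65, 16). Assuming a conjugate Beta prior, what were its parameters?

Beta is conjugate to the binomial likelihood: posterior = Beta(α+s, β+f).
Subtract the data counts: 65−49=16, 16−11=5.

Beta(16, 5)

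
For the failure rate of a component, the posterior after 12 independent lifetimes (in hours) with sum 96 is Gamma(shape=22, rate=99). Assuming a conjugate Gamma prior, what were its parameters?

Gamma–exponential conjugacy: posterior shape = α + n, posterior rate = β + Σtᵢ.
So α = 22 − 12 = 10 and β = 99 − 96 = 3.

Gamma(shape=10, rate=3)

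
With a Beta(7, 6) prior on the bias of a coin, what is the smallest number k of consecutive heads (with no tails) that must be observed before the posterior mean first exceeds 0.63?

k = 4

After k heads and 0 tails the posterior is Beta(7+k, 6), with mean (7+k)/(7+6+k).
Set (7+k)/(13+k) > 0.63 and solve: k > (0.63·13 − 7)/(1 − 0.63) = 3.216.
The smallest integer exceeding 3.216 is 4.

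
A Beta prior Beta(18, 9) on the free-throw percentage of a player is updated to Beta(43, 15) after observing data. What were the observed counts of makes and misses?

A Beta(a, b) prior with s successes and f failures in binomial data gives a Beta(a+s, b+f) posterior.
So s = 43 − 18 = 25 and f = 15 − 9 = 6.

25 makes and 6 misses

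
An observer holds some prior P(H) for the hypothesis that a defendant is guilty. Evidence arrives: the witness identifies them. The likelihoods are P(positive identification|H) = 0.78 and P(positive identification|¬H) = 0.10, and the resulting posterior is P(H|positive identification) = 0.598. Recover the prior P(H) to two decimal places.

P(H) = 0.16

Bayes' rule in odds form gives O(H|E) = O(H)·[P(E|H)/P(E|¬H)], hence O(H) = O(H|E)/LR.
Posterior odds = 0.598/(1−0.598) = 1.4876. LR = 0.78/0.10 = 7.8000.
Prior odds = 1.4876/7.8000 = 0.1907, so P(H) = 0.1907/(1+0.1907) ≈ 0.16.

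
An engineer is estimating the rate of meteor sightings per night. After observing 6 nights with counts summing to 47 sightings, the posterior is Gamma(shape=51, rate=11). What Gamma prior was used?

Gamma(shape=4, rate=5)

Gamma–Poisson conjugacy: posterior shape = α + Σxᵢ, posterior rate = β + n.
So α = 51 − 47 = 4 and β = 11 − 6 = 5.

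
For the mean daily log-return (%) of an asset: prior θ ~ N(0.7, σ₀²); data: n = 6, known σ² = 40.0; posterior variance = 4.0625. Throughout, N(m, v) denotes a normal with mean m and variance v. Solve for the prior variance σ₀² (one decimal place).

Posterior precision equals prior precision plus data precision: 1/σ_n² = 1/σ₀² + n/σ².
So 1/σ₀² = 1/4.0625 − 6/40.0 = 0.246154 − 0.150000 = 0.096154.
Hence σ₀² = 1/0.096154 ≈ 10.4.

σ₀² = 10.4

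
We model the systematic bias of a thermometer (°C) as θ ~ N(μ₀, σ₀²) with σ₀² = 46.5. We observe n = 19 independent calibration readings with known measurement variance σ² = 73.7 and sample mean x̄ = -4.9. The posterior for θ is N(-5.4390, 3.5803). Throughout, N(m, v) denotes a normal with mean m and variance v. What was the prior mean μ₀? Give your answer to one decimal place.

The posterior mean is a precision-weighted average: μ_n = (τ₀μ₀ + τ_data·x̄)/(τ₀+τ_data), with τ₀=1/σ₀² and τ_data=n/σ².
Here τ₀ = 1/46.5 = 0.021505 and τ_data = 19/73.7 = 0.257802, so τ_n = 0.279307.
Rearranging for μ₀: μ₀ = (μ_n·τ_n − τ_data·x̄)/τ₀ = (-5.4390·0.279307 − 0.257802·-4.9) / 0.021505 = -0.255921/0.021505 ≈ -11.9.

μ₀ = -11.9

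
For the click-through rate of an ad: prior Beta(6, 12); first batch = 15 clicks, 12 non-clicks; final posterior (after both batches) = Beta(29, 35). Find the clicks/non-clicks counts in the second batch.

Because Beta–binomial updating is additive in the counts, the combined data contributed (α_post−α_prior, β_post−β_prior) successes and failures.
Total across both batches: 29−6=23 clicks, 35−12=23 non-clicks.
Subtract the first batch: 23−15=8 clicks and 23−12=11 non-clicks.

8 clicks and 11 non-clicks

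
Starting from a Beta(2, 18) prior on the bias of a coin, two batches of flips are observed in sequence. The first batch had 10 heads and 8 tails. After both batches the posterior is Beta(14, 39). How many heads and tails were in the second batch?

2 heads and 13 tails

Because Beta–binomial updating is additive in the counts, the combined data contributed (α_post−α_prior, β_post−β_prior) successes and failures.
Total across both batches: 14−2=12 heads, 39−18=21 tails.
Subtract the first batch: 12−10=2 heads and 21−8=13 tails.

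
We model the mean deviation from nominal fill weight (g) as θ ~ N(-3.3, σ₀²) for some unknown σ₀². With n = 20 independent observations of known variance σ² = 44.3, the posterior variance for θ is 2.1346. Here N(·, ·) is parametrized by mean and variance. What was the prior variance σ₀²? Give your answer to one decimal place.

σ₀² = 58.8

Posterior precision equals prior precision plus data precision: 1/σ_n² = 1/σ₀² + n/σ².
So 1/σ₀² = 1/2.1346 − 20/44.3 = 0.468472 − 0.451467 = 0.017005.
Hence σ₀² = 1/0.017005 ≈ 58.8.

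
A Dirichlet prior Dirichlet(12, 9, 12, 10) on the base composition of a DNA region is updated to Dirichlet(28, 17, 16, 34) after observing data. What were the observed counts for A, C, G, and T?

counts (16, 8, 4, 24)

For a Dirichlet(α) prior with multinomial counts c, the posterior is Dirichlet(α + c) componentwise.
Counts are posterior − prior componentwise: 28−12=16, 17−9=8, 16−12=4, 34−10=24.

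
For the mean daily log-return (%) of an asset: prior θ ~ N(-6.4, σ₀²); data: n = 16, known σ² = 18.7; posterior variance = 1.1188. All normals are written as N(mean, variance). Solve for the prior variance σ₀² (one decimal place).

Posterior precision equals prior precision plus data precision: 1/σ_n² = 1/σ₀² + n/σ².
So 1/σ₀² = 1/1.1188 − 16/18.7 = 0.893815 − 0.855615 = 0.038200.
Hence σ₀² = 1/0.038200 ≈ 26.2.

σ₀² = 26.2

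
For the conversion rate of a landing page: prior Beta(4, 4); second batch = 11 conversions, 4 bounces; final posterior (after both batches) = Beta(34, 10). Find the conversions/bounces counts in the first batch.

Sequential conjugate updates are equivalent to a single update on the pooled data, so total successes = posterior α − prior α and total failures = posterior β − prior β.
Total across both batches: 34−4=30 conversions, 10−4=6 bounces.
Subtract the second batch: 30−11=19 conversions and 6−4=2 bounces.

19 conversions and 2 bounces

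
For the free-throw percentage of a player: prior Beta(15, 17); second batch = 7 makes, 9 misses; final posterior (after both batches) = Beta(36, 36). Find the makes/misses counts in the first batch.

Sequential conjugate updates are equivalent to a single update on the pooled data, so total successes = posterior α − prior α and total failures = posterior β − prior β.
Total across both batches: 36−15=21 makes, 36−17=19 misses.
Subtract the second batch: 21−7=14 makes and 19−9=10 misses.

14 makes and 10 misses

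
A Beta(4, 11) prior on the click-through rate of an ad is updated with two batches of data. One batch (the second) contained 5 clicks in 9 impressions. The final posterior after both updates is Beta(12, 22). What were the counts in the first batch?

Sequential conjugate updates are equivalent to a single update on the pooled data, so total successes = posterior α − prior α and total failures = posterior β − prior β.
Total across both batches: 12−4=8 clicks, 22−11=11 non-clicks.
Subtract the second batch: 8−5=3 clicks and 11−4=7 non-clicks.

3 clicks and 7 non-clicks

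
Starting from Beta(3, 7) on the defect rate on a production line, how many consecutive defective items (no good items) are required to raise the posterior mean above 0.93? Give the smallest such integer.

After k defective items and 0 good items the posterior is Beta(3+k, 7), with mean (3+k)/(3+7+k).
Set (3+k)/(10+k) > 0.93 and solve: k > (0.93·10 − 3)/(1 − 0.93) = 90.000.
The smallest integer exceeding 90.000 is 91, and checking k=91: (94)/(101) = 0.9307 > 0.93.

k = 91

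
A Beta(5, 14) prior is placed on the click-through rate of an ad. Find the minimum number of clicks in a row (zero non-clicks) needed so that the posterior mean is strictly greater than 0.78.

k = 45

After k clicks and 0 non-clicks the posterior is Beta(5+k, 14), with mean (5+k)/(5+14+k).
Set (5+k)/(19+k) > 0.78 and solve: k > (0.78·19 − 5)/(1 − 0.78) = 44.636.
The smallest integer exceeding 44.636 is 45, and checking k=45: (50)/(64) = 0.7812 > 0.78.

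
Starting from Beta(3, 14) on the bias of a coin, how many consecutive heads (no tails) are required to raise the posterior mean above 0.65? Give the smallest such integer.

k = 24

After k heads and 0 tails the posterior is Beta(3+k, 14), with mean (3+k)/(3+14+k).
Set (3+k)/(17+k) > 0.65 and solve: k > (0.65·17 − 3)/(1 − 0.65) = 23.000.
The smallest integer exceeding 23.000 is 24, and checking k=24: (27)/(41) = 0.6585 > 0.65.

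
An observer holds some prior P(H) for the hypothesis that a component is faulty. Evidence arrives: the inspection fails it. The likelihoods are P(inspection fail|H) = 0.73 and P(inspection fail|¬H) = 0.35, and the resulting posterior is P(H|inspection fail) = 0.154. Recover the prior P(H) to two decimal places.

P(H) = 0.08

Bayes' rule in odds form gives O(H|E) = O(H)·[P(E|H)/P(E|¬H)], hence O(H) = O(H|E)/LR.
Posterior odds = 0.154/(1−0.154) = 0.1820. LR = 0.73/0.35 = 2.0857.
Prior odds = 0.1820/2.0857 = 0.0873, so P(H) = 0.0873/(1+0.0873) ≈ 0.08.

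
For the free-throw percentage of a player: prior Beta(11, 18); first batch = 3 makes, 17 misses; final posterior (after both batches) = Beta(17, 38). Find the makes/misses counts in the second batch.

Sequential conjugate updates are equivalent to a single update on the pooled data, so total successes = posterior α − prior α and total failures = posterior β − prior β.
Total across both batches: 17−11=6 makes, 38−18=20 misses.
Subtract the first batch: 6−3=3 makes and 20−17=3 misses.

3 makes and 3 misses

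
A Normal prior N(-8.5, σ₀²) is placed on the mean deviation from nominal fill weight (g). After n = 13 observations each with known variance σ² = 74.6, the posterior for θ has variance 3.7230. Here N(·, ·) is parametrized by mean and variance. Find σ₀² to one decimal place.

For the Normal–Normal model with known σ², precisions add: τ_n = τ₀ + n/σ².
So 1/σ₀² = 1/3.7230 − 13/74.6 = 0.268601 − 0.174263 = 0.094338.
Hence σ₀² = 1/0.094338 ≈ 10.6.

σ₀² = 10.6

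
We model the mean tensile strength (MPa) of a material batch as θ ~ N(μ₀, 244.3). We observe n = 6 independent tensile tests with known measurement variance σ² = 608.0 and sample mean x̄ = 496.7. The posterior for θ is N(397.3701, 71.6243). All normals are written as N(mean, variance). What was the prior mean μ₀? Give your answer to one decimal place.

μ₀ = 157.9

The posterior mean is a precision-weighted average: μ_n = (τ₀μ₀ + τ_data·x̄)/(τ₀+τ_data), with τ₀=1/σ₀² and τ_data=n/σ².
Here τ₀ = 1/244.3 = 0.004093 and τ_data = 6/608.0 = 0.009868, so τ_n = 0.013961.
Rearranging for μ₀: μ₀ = (μ_n·τ_n − τ_data·x̄)/τ₀ = (397.3701·0.013961 − 0.009868·496.7) / 0.004093 = 0.646248/0.004093 ≈ 157.9.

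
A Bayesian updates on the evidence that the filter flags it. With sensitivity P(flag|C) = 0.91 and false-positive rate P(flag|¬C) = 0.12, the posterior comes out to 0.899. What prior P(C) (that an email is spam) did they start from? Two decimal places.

Bayes' rule in odds form gives O(C|E) = O(C)·[P(E|C)/P(E|¬C)], hence O(C) = O(C|E)/LR.
Posterior odds = 0.899/(1−0.899) = 8.9010. LR = 0.91/0.12 = 7.5833.
Prior odds = 8.9010/7.5833 = 1.1738, so P(C) = 1.1738/(1+1.1738) ≈ 0.54.

P(C) = 0.54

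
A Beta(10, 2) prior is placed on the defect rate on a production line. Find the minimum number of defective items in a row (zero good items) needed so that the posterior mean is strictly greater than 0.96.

After k defective items and 0 good items the posterior is Beta(10+k, 2), with mean (10+k)/(10+2+k).
Set (10+k)/(12+k) > 0.96 and solve: k > (0.96·12 − 10)/(1 − 0.96) = 38.000.
The smallest integer exceeding 38.000 is 39.

k = 39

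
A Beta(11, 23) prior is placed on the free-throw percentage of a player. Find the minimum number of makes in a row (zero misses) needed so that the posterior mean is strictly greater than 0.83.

After k makes and 0 misses the posterior is Beta(11+k, 23), with mean (11+k)/(11+23+k).
Set (11+k)/(34+k) > 0.83 and solve: k > (0.83·34 − 11)/(1 − 0.83) = 101.294.
The smallest integer exceeding 101.294 is 102.

k = 102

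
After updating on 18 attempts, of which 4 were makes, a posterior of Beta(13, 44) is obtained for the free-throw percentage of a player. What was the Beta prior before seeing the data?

Under Beta–binomial conjugacy the posterior parameters are (α+s, β+f).
So α = 13 − 4 = 9 and β = 44 − 14 = 30.

Beta(9, 30)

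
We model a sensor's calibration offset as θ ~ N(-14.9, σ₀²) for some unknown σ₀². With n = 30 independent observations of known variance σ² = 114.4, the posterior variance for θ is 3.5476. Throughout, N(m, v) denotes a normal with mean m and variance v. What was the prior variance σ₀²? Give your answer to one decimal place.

σ₀² = 50.9

Posterior precision equals prior precision plus data precision: 1/σ_n² = 1/σ₀² + n/σ².
So 1/σ₀² = 1/3.5476 − 30/114.4 = 0.281881 − 0.262238 = 0.019643.
Hence σ₀² = 1/0.019643 ≈ 50.9.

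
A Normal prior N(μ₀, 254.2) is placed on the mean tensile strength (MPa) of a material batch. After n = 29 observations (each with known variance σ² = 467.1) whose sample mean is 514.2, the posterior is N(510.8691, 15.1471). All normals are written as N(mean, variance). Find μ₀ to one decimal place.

The posterior mean is a precision-weighted average: μ_n = (τ₀μ₀ + τ_data·x̄)/(τ₀+τ_data), with τ₀=1/σ₀² and τ_data=n/σ².
Here τ₀ = 1/254.2 = 0.003934 and τ_data = 29/467.1 = 0.062085, so τ_n = 0.066019.
Rearranging for μ₀: μ₀ = (μ_n·τ_n − τ_data·x̄)/τ₀ = (510.8691·0.066019 − 0.062085·514.2) / 0.003934 = 1.802960/0.003934 ≈ 458.3.

μ₀ = 458.3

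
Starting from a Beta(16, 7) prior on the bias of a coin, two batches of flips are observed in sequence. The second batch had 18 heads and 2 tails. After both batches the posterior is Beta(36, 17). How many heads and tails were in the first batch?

2 heads and 8 tails

Because Beta–binomial updating is additive in the counts, the combined data contributed (α_post−α_prior, β_post−β_prior) successes and failures.
Total across both batches: 36−16=20 heads, 17−7=10 tails.
Subtract the second batch: 20−18=2 heads and 10−2=8 tails.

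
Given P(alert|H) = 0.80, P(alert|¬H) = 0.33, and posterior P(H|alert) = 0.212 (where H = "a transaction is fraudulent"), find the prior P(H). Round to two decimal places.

Bayes' rule in odds form gives O(H|E) = O(H)·[P(E|H)/P(E|¬H)], hence O(H) = O(H|E)/LR.
Posterior odds = 0.212/(1−0.212) = 0.2690. LR = 0.80/0.33 = 2.4242.
Prior odds = 0.2690/2.4242 = 0.1110, so P(H) = 0.1110/(1+0.1110) ≈ 0.10.

P(H) = 0.10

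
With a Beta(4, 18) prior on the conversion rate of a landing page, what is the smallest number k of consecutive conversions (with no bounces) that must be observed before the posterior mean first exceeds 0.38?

k = 8

After k conversions and 0 bounces the posterior is Beta(4+k, 18), with mean (4+k)/(4+18+k).
Set (4+k)/(22+k) > 0.38 and solve: k > (0.38·22 − 4)/(1 − 0.38) = 7.032.
The smallest integer exceeding 7.032 is 8, and checking k=8: (12)/(30) = 0.4000 > 0.38.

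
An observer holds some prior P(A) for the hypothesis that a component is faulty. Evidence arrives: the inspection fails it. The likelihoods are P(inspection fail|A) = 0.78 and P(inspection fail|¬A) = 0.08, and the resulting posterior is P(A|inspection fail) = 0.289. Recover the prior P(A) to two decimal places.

P(A) = 0.04

In odds form, posterior odds = prior odds × likelihood ratio, so prior odds = posterior odds ÷ LR.
Posterior odds = 0.289/(1−0.289) = 0.4065. LR = 0.78/0.08 = 9.7500.
Prior odds = 0.4065/9.7500 = 0.0417, so P(A) = 0.0417/(1+0.0417) ≈ 0.04.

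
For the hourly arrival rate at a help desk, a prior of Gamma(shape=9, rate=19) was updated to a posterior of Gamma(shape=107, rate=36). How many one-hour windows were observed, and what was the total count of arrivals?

A Gamma(α, β) prior (rate parametrization) on a Poisson rate with n observations summing to S gives posterior Gamma(α+S, β+n).
Matching: Σxᵢ = 107 − 9 = 98 and n = 36 − 19 = 17.

n = 17 one-hour windows with total 98 arrivals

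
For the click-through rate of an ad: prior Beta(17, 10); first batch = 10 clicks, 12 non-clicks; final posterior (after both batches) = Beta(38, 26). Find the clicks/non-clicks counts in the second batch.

11 clicks and 4 non-clicks

Because Beta–binomial updating is additive in the counts, the combined data contributed (α_post−α_prior, β_post−β_prior) successes and failures.
Total across both batches: 38−17=21 clicks, 26−10=16 non-clicks.
Subtract the first batch: 21−10=11 clicks and 16−12=4 non-clicks.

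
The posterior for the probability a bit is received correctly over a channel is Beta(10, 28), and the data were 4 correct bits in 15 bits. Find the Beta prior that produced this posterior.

Beta(6, 17)

Beta is conjugate to the binomial likelihood: posterior = Beta(α+s, β+f).
Subtract the data counts: 10−4=6, 28−11=17.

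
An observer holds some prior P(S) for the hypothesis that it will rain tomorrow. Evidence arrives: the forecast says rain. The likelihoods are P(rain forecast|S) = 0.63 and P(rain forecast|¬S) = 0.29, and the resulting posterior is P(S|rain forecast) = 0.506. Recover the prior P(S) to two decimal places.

P(S) = 0.32

In odds form, posterior odds = prior odds × likelihood ratio, so prior odds = posterior odds ÷ LR.
Posterior odds = 0.506/(1−0.506) = 1.0243. LR = 0.63/0.29 = 2.1724.
Prior odds = 1.0243/2.1724 = 0.4715, so P(S) = 0.4715/(1+0.4715) ≈ 0.32.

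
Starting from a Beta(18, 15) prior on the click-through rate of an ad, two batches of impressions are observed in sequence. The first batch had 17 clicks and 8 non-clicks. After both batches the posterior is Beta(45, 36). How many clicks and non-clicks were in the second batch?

Sequential conjugate updates are equivalent to a single update on the pooled data, so total successes = posterior α − prior α and total failures = posterior β − prior β.
Total across both batches: 45−18=27 clicks, 36−15=21 non-clicks.
Subtract the first batch: 27−17=10 clicks and 21−8=13 non-clicks.

10 clicks and 13 non-clicks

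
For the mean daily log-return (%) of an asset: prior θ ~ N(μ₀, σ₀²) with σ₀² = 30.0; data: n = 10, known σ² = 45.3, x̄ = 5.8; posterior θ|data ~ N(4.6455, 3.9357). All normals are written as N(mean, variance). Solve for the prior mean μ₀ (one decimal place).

μ₀ = -3.0

With known observation variance, the Normal–Normal posterior has precision τ_n = τ₀ + n/σ² and mean μ_n = (τ₀μ₀ + (n/σ²)x̄)/τ_n.
Here τ₀ = 1/30.0 = 0.033333 and τ_data = 10/45.3 = 0.220751, so τ_n = 0.254084.
Rearranging for μ₀: μ₀ = (μ_n·τ_n − τ_data·x̄)/τ₀ = (4.6455·0.254084 − 0.220751·5.8) / 0.033333 = -0.100009/0.033333 ≈ -3.0.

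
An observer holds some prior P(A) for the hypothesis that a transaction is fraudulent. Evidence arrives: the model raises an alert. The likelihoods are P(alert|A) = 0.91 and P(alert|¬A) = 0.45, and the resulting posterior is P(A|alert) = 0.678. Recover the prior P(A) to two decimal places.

In odds form, posterior odds = prior odds × likelihood ratio, so prior odds = posterior odds ÷ LR.
Posterior odds = 0.678/(1−0.678) = 2.1056. LR = 0.91/0.45 = 2.0222.
Prior odds = 2.1056/2.0222 = 1.0412, so P(A) = 1.0412/(1+1.0412) ≈ 0.51.

P(A) = 0.51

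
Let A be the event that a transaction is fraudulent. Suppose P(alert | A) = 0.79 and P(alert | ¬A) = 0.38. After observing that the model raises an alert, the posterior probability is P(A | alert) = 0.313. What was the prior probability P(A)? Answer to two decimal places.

P(A) = 0.18

Bayes' rule in odds form gives O(A|E) = O(A)·[P(E|A)/P(E|¬A)], hence O(A) = O(A|E)/LR.
Posterior odds = 0.313/(1−0.313) = 0.4556. LR = 0.79/0.38 = 2.0789.
Prior odds = 0.4556/2.0789 = 0.2192, so P(A) = 0.2192/(1+0.2192) ≈ 0.18.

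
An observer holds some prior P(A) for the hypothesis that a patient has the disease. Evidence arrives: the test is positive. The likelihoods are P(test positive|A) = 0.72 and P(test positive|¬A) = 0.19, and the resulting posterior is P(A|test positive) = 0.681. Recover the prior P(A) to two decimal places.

P(A) = 0.36

In odds form, posterior odds = prior odds × likelihood ratio, so prior odds = posterior odds ÷ LR.
Posterior odds = 0.681/(1−0.681) = 2.1348. LR = 0.72/0.19 = 3.7895.
Prior odds = 2.1348/3.7895 = 0.5633, so P(A) = 0.5633/(1+0.5633) ≈ 0.36.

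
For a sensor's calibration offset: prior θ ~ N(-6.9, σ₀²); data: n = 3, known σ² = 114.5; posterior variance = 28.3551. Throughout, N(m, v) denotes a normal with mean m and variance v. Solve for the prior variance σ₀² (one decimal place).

Posterior precision equals prior precision plus data precision: 1/σ_n² = 1/σ₀² + n/σ².
So 1/σ₀² = 1/28.3551 − 3/114.5 = 0.035267 − 0.026201 = 0.009066.
Hence σ₀² = 1/0.009066 ≈ 110.3.

σ₀² = 110.3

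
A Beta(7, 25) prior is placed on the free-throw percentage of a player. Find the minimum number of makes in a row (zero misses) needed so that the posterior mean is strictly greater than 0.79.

After k makes and 0 misses the posterior is Beta(7+k, 25), with mean (7+k)/(7+25+k).
Set (7+k)/(32+k) > 0.79 and solve: k > (0.79·32 − 7)/(1 − 0.79) = 87.048.
The smallest integer exceeding 87.048 is 88.

k = 88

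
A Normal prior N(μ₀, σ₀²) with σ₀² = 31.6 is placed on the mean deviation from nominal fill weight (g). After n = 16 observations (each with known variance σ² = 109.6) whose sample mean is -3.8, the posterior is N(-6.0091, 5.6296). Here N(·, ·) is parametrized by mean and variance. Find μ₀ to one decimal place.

The posterior mean is a precision-weighted average: μ_n = (τ₀μ₀ + τ_data·x̄)/(τ₀+τ_data), with τ₀=1/σ₀² and τ_data=n/σ².
Here τ₀ = 1/31.6 = 0.031646 and τ_data = 16/109.6 = 0.145985, so τ_n = 0.177631.
Rearranging for μ₀: μ₀ = (μ_n·τ_n − τ_data·x̄)/τ₀ = (-6.0091·0.177631 − 0.145985·-3.8) / 0.031646 = -0.512659/0.031646 ≈ -16.2.

μ₀ = -16.2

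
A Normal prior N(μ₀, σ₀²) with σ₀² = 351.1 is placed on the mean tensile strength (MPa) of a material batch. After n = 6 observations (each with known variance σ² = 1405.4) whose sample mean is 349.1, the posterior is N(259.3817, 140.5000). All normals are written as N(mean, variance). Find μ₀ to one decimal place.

With known observation variance, the Normal–Normal posterior has precision τ_n = τ₀ + n/σ² and mean μ_n = (τ₀μ₀ + (n/σ²)x̄)/τ_n.
Here τ₀ = 1/351.1 = 0.002848 and τ_data = 6/1405.4 = 0.004269, so τ_n = 0.007117.
Rearranging for μ₀: μ₀ = (μ_n·τ_n − τ_data·x̄)/τ₀ = (259.3817·0.007117 − 0.004269·349.1) / 0.002848 = 0.355712/0.002848 ≈ 124.9.

μ₀ = 124.9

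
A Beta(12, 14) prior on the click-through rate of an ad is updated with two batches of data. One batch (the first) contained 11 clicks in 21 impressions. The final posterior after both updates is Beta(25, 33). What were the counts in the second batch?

Because Beta–binomial updating is additive in the counts, the combined data contributed (α_post−α_prior, β_post−β_prior) successes and failures.
Total across both batches: 25−12=13 clicks, 33−14=19 non-clicks.
Subtract the first batch: 13−11=2 clicks and 19−10=9 non-clicks.

2 clicks and 9 non-clicks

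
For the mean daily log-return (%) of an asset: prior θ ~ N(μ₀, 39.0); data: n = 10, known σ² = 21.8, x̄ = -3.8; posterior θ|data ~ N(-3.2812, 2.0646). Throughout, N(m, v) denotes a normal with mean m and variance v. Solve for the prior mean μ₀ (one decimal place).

μ₀ = 6.0

With known observation variance, the Normal–Normal posterior has precision τ_n = τ₀ + n/σ² and mean μ_n = (τ₀μ₀ + (n/σ²)x̄)/τ_n.
Here τ₀ = 1/39.0 = 0.025641 and τ_data = 10/21.8 = 0.458716, so τ_n = 0.484357.
Rearranging for μ₀: μ₀ = (μ_n·τ_n − τ_data·x̄)/τ₀ = (-3.2812·0.484357 − 0.458716·-3.8) / 0.025641 = 0.153849/0.025641 ≈ 6.0.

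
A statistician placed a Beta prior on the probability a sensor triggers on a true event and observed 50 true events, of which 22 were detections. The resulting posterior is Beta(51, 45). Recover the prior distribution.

Beta(29, 17)

Beta is conjugate to the binomial likelihood: posterior = Beta(α+s, β+f).
So α = 51 − 22 = 29 and β = 45 − 28 = 17.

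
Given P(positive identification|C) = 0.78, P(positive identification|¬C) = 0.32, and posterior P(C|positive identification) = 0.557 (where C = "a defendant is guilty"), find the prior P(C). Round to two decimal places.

In odds form, posterior odds = prior odds × likelihood ratio, so prior odds = posterior odds ÷ LR.
Posterior odds = 0.557/(1−0.557) = 1.2573. LR = 0.78/0.32 = 2.4375.
Prior odds = 1.2573/2.4375 = 0.5158, so P(C) = 0.5158/(1+0.5158) ≈ 0.34.

P(C) = 0.34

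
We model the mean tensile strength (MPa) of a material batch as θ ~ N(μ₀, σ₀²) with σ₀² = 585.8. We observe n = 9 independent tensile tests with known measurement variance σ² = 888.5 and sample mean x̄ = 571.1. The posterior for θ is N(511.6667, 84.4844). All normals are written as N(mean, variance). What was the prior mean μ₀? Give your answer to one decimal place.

μ₀ = 159.0

The posterior mean is a precision-weighted average: μ_n = (τ₀μ₀ + τ_data·x̄)/(τ₀+τ_data), with τ₀=1/σ₀² and τ_data=n/σ².
Here τ₀ = 1/585.8 = 0.001707 and τ_data = 9/888.5 = 0.010129, so τ_n = 0.011836.
Rearranging for μ₀: μ₀ = (μ_n·τ_n − τ_data·x̄)/τ₀ = (511.6667·0.011836 − 0.010129·571.1) / 0.001707 = 0.271415/0.001707 ≈ 159.0.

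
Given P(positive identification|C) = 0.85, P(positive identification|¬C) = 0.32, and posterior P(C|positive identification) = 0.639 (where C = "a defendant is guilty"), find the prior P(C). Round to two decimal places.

In odds form, posterior odds = prior odds × likelihood ratio, so prior odds = posterior odds ÷ LR.
Posterior odds = 0.639/(1−0.639) = 1.7701. LR = 0.85/0.32 = 2.6562.
Prior odds = 1.7701/2.6562 = 0.6664, so P(C) = 0.6664/(1+0.6664) ≈ 0.40.

P(C) = 0.40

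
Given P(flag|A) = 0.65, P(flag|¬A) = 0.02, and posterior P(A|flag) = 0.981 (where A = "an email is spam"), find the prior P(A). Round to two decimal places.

P(A) = 0.61

Bayes' rule in odds form gives O(A|E) = O(A)·[P(E|A)/P(E|¬A)], hence O(A) = O(A|E)/LR.
Posterior odds = 0.981/(1−0.981) = 51.6316. LR = 0.65/0.02 = 32.5000.
Prior odds = 51.6316/32.5000 = 1.5887, so P(A) = 1.5887/(1+1.5887) ≈ 0.61.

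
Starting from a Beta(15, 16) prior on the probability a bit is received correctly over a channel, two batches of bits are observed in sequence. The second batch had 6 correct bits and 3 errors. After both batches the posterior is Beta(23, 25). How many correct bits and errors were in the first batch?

Because Beta–binomial updating is additive in the counts, the combined data contributed (α_post−α_prior, β_post−β_prior) successes and failures.
Total across both batches: 23−15=8 correct bits, 25−16=9 errors.
Subtract the second batch: 8−6=2 correct bits and 9−3=6 errors.

2 correct bits and 6 errors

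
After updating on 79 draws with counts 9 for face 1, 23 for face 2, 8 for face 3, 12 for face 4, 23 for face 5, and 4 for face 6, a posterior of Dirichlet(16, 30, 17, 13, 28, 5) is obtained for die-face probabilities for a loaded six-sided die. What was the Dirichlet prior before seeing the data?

Dirichlet(7, 7, 9, 1, 5, 1)

For a Dirichlet(α) prior with multinomial counts c, the posterior is Dirichlet(α + c) componentwise.
Subtract each count from the matching posterior parameter: 16−9=7, 30−23=7, 17−8=9, 13−12=1, 28−23=5, 5−4=1.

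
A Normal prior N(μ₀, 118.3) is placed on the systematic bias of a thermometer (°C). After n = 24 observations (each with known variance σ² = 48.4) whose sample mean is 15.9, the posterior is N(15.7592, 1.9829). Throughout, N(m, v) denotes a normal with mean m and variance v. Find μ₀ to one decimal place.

μ₀ = 7.5

With known observation variance, the Normal–Normal posterior has precision τ_n = τ₀ + n/σ² and mean μ_n = (τ₀μ₀ + (n/σ²)x̄)/τ_n.
Here τ₀ = 1/118.3 = 0.008453 and τ_data = 24/48.4 = 0.495868, so τ_n = 0.504321.
Rearranging for μ₀: μ₀ = (μ_n·τ_n − τ_data·x̄)/τ₀ = (15.7592·0.504321 − 0.495868·15.9) / 0.008453 = 0.063394/0.008453 ≈ 7.5.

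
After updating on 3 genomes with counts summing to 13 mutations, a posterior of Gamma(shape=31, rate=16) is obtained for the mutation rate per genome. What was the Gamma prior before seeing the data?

Gamma(shape=18, rate=13)

A Gamma(α, β) prior (rate parametrization) on a Poisson rate with n observations summing to S gives posterior Gamma(α+S, β+n).
So α = 31 − 13 = 18 and β = 16 − 3 = 13.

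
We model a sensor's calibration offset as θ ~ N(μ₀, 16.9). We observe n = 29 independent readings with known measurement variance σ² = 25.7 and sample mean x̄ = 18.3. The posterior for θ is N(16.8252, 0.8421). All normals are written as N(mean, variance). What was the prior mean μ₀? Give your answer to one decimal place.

μ₀ = -11.3

The posterior mean is a precision-weighted average: μ_n = (τ₀μ₀ + τ_data·x̄)/(τ₀+τ_data), with τ₀=1/σ₀² and τ_data=n/σ².
Here τ₀ = 1/16.9 = 0.059172 and τ_data = 29/25.7 = 1.128405, so τ_n = 1.187577.
Rearranging for μ₀: μ₀ = (μ_n·τ_n − τ_data·x̄)/τ₀ = (16.8252·1.187577 − 1.128405·18.3) / 0.059172 = -0.668591/0.059172 ≈ -11.3.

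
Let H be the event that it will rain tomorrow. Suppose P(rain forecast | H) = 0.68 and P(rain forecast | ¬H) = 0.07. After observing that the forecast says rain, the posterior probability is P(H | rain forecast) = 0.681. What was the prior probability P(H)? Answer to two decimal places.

Bayes' rule in odds form gives O(H|E) = O(H)·[P(E|H)/P(E|¬H)], hence O(H) = O(H|E)/LR.
Posterior odds = 0.681/(1−0.681) = 2.1348. LR = 0.68/0.07 = 9.7143.
Prior odds = 2.1348/9.7143 = 0.2198, so P(H) = 0.2198/(1+0.2198) ≈ 0.18.

P(H) = 0.18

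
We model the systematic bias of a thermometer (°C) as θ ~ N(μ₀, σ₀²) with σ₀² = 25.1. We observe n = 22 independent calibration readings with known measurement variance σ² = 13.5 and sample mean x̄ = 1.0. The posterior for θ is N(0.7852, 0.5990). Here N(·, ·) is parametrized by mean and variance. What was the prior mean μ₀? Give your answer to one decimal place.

With known observation variance, the Normal–Normal posterior has precision τ_n = τ₀ + n/σ² and mean μ_n = (τ₀μ₀ + (n/σ²)x̄)/τ_n.
Here τ₀ = 1/25.1 = 0.039841 and τ_data = 22/13.5 = 1.629630, so τ_n = 1.669471.
Rearranging for μ₀: μ₀ = (μ_n·τ_n − τ_data·x̄)/τ₀ = (0.7852·1.669471 − 1.629630·1.0) / 0.039841 = -0.318761/0.039841 ≈ -8.0.

μ₀ = -8.0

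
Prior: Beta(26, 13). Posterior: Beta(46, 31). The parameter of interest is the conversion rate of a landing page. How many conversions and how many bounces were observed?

20 conversions and 18 bounces

Beta is conjugate to the binomial likelihood: posterior = Beta(α+s, β+f).
Match parameters: s=46−26=20, f=31−13=18.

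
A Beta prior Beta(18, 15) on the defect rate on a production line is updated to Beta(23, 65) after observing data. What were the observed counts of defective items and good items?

Beta is conjugate to the binomial likelihood: posterior = Beta(α+s, β+f).
Match parameters: s=23−18=5, f=65−15=50.

5 defective items and 50 good items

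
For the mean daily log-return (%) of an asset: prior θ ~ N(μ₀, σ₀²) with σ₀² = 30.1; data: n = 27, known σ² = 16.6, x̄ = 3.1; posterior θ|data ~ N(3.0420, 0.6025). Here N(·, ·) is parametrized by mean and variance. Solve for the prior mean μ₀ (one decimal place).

With known observation variance, the Normal–Normal posterior has precision τ_n = τ₀ + n/σ² and mean μ_n = (τ₀μ₀ + (n/σ²)x̄)/τ_n.
Here τ₀ = 1/30.1 = 0.033223 and τ_data = 27/16.6 = 1.626506, so τ_n = 1.659729.
Rearranging for μ₀: μ₀ = (μ_n·τ_n − τ_data·x̄)/τ₀ = (3.0420·1.659729 − 1.626506·3.1) / 0.033223 = 0.006727/0.033223 ≈ 0.2.

μ₀ = 0.2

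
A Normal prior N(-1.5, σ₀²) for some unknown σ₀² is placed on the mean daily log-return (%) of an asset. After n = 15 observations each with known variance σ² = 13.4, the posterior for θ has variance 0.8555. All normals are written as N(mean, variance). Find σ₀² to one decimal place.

For the Normal–Normal model with known σ², precisions add: τ_n = τ₀ + n/σ².
So 1/σ₀² = 1/0.8555 − 15/13.4 = 1.168907 − 1.119403 = 0.049504.
Hence σ₀² = 1/0.049504 ≈ 20.2.

σ₀² = 20.2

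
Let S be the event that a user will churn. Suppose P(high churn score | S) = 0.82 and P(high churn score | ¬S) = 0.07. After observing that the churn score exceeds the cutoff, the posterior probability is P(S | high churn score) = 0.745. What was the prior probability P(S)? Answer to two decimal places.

P(S) = 0.20

Bayes' rule in odds form gives O(S|E) = O(S)·[P(E|S)/P(E|¬S)], hence O(S) = O(S|E)/LR.
Posterior odds = 0.745/(1−0.745) = 2.9216. LR = 0.82/0.07 = 11.7143.
Prior odds = 2.9216/11.7143 = 0.2494, so P(S) = 0.2494/(1+0.2494) ≈ 0.20.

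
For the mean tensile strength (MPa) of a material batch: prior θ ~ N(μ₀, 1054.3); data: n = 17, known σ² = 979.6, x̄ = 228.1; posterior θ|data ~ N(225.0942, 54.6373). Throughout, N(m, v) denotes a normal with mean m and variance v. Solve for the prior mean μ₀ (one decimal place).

With known observation variance, the Normal–Normal posterior has precision τ_n = τ₀ + n/σ² and mean μ_n = (τ₀μ₀ + (n/σ²)x̄)/τ_n.
Here τ₀ = 1/1054.3 = 0.000948 and τ_data = 17/979.6 = 0.017354, so τ_n = 0.018302.
Rearranging for μ₀: μ₀ = (μ_n·τ_n − τ_data·x̄)/τ₀ = (225.0942·0.018302 − 0.017354·228.1) / 0.000948 = 0.161227/0.000948 ≈ 170.1.

μ₀ = 170.1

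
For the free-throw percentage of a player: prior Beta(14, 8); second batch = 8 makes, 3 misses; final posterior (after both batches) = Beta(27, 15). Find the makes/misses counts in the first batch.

Because Beta–binomial updating is additive in the counts, the combined data contributed (α_post−α_prior, β_post−β_prior) successes and failures.
Total across both batches: 27−14=13 makes, 15−8=7 misses.
Subtract the second batch: 13−8=5 makes and 7−3=4 misses.

5 makes and 4 misses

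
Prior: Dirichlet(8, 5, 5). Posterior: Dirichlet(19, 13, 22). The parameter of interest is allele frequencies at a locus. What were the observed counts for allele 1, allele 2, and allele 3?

For a Dirichlet(α) prior with multinomial counts c, the posterior is Dirichlet(α + c) componentwise.
Counts are posterior − prior componentwise: 19−8=11, 13−5=8, 22−5=17.

counts (11, 8, 17)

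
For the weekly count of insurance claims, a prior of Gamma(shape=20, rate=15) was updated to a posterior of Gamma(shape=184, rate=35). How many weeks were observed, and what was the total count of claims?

Gamma–Poisson conjugacy: posterior shape = α + Σxᵢ, posterior rate = β + n.
Matching: Σxᵢ = 184 − 20 = 164 and n = 35 − 15 = 20.

n = 20 weeks with total 164 claims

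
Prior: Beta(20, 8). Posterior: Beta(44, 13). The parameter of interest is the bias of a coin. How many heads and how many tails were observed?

24 heads and 5 tails

Beta is conjugate to the binomial likelihood: posterior = Beta(a+s, b+f).
Match parameters: s=44−20=24, f=13−8=5.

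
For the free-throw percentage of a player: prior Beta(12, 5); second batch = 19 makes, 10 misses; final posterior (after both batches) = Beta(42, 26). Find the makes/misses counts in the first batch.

11 makes and 11 misses

Sequential conjugate updates are equivalent to a single update on the pooled data, so total successes = posterior α − prior α and total failures = posterior β − prior β.
Total across both batches: 42−12=30 makes, 26−5=21 misses.
Subtract the second batch: 30−19=11 makes and 21−10=11 misses.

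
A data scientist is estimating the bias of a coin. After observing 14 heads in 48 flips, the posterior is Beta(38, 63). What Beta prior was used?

Under Beta–binomial conjugacy the posterior parameters are (a+s, b+f).
Subtract the data counts: 38−14=24, 63−34=29.

Beta(24, 29)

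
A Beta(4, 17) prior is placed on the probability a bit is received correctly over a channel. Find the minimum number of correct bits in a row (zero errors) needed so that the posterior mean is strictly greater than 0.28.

k = 3

After k correct bits and 0 errors the posterior is Beta(4+k, 17), with mean (4+k)/(4+17+k).
Set (4+k)/(21+k) > 0.28 and solve: k > (0.28·21 − 4)/(1 − 0.28) = 2.611.
The smallest integer exceeding 2.611 is 3, and checking k=3: (7)/(24) = 0.2917 > 0.28.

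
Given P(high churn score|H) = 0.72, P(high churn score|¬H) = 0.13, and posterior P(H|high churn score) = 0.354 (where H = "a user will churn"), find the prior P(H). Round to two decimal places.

Bayes' rule in odds form gives O(H|E) = O(H)·[P(E|H)/P(E|¬H)], hence O(H) = O(H|E)/LR.
Posterior odds = 0.354/(1−0.354) = 0.5480. LR = 0.72/0.13 = 5.5385.
Prior odds = 0.5480/5.5385 = 0.0989, so P(H) = 0.0989/(1+0.0989) ≈ 0.09.

P(H) = 0.09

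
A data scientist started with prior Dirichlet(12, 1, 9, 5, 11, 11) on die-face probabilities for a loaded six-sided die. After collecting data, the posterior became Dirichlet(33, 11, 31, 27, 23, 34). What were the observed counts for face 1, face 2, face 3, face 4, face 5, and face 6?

counts (21, 10, 22, 22, 12, 23)

For a Dirichlet(α) prior with multinomial counts c, the posterior is Dirichlet(α + c) componentwise.
Counts are posterior − prior componentwise: 33−12=21, 11−1=10, 31−9=22, 27−5=22, 23−11=12, 34−11=23.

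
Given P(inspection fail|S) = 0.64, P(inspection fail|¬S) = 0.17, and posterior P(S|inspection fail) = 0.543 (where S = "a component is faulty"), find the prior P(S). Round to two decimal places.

Bayes' rule in odds form gives O(S|E) = O(S)·[P(E|S)/P(E|¬S)], hence O(S) = O(S|E)/LR.
Posterior odds = 0.543/(1−0.543) = 1.1882. LR = 0.64/0.17 = 3.7647.
Prior odds = 1.1882/3.7647 = 0.3156, so P(S) = 0.3156/(1+0.3156) ≈ 0.24.

P(S) = 0.24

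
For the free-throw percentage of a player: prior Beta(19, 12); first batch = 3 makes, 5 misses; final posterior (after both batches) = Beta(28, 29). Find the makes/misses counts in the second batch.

6 makes and 12 misses

Because Beta–binomial updating is additive in the counts, the combined data contributed (α_post−α_prior, β_post−β_prior) successes and failures.
Total across both batches: 28−19=9 makes, 29−12=17 misses.
Subtract the first batch: 9−3=6 makes and 17−5=12 misses.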